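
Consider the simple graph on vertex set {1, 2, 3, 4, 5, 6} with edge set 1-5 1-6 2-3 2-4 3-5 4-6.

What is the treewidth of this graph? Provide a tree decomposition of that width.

Treewidth 2.
One such decomposition:
Bags: B1 = {2, 3, 4}  B2 = {3, 4, 5}  B3 = {1, 4, 5}  B4 = {1, 4, 6}
Tree: B1–B2, B2–B3, B3–B4

The largest bag has 3 vertices, giving width 2; this decomposition certifies tw(G) ≤ 2. Since 4–2–3–5–1–6–4 is a cycle in G, G is not acyclic. Forests are exactly the graphs of treewidth ≤ 1, so tw(G) ≥ 2. The upper and lower bounds meet at 2, so that is the treewidth.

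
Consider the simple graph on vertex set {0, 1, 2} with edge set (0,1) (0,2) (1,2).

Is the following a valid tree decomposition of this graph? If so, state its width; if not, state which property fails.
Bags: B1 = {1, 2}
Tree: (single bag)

No — vertex 0 appears in no bag.

A tree decomposition must satisfy three properties: every vertex lies in some bag; for every edge, both endpoints lie together in some bag; and for every vertex, the bags containing it form a connected subtree. Here vertex 0 appears in no bag, so the decomposition is invalid.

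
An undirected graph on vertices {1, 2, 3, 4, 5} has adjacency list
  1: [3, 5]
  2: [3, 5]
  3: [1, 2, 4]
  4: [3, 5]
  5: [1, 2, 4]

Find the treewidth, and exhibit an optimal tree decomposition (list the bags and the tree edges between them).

Each bag holds 3 vertices, so the decomposition has width 2, which upper-bounds the treewidth. The edges 4–3–1–5–4 form a cycle, so G is not a tree and its treewidth is at least 2. Therefore the treewidth is 2.

Treewidth 2.
One such decomposition:
Bags: B1 = {3, 4, 5}  B2 = {1, 3, 5}  B3 = {2, 3, 5}
Tree: B1–B2, B2–B3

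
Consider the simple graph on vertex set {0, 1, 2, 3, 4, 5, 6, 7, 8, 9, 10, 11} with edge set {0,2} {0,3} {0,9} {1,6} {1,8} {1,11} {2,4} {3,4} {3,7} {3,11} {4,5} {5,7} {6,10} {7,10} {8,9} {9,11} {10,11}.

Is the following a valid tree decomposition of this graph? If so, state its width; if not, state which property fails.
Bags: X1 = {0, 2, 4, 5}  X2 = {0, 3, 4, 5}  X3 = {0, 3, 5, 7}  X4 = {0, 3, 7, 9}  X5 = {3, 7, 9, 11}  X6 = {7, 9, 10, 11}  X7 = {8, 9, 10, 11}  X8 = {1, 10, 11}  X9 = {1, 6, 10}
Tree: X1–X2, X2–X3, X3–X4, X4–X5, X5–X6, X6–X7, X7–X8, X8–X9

No — edge (8,1) lies in no bag.

A tree decomposition must satisfy three properties: every vertex lies in some bag; for every edge, both endpoints lie together in some bag; and for every vertex, the bags containing it form a connected subtree. Here edge (8,1) lies in no bag, so the decomposition is invalid.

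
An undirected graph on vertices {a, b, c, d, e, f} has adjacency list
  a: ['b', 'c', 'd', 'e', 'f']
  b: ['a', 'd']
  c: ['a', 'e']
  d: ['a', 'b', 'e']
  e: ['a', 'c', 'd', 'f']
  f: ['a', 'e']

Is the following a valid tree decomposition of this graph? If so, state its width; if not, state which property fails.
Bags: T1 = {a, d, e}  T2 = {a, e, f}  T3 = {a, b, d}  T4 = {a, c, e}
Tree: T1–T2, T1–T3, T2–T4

Every vertex of G appears in some bag (union = {a, b, c, d, e, f}); every edge is covered by a bag; and for each vertex v the set of bags containing v is connected in the bag tree. The decomposition is therefore valid. The largest bag has 3 vertices, so the width is 2.

Yes; width 2.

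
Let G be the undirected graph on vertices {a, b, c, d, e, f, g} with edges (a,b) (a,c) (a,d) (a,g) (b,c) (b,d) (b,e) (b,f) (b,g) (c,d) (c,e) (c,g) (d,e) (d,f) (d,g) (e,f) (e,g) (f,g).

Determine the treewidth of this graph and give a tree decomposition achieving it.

Treewidth 4.
Bags: B1 = {b, c, d, e, g}  B2 = {a, b, c, d, g}  B3 = {b, d, e, f, g}
Tree: B1–B2, B1–B3

The largest bag has 5 vertices, giving width 4; this decomposition certifies tw(G) ≤ 4. For the lower bound, the 5 vertices {b, c, d, e, g} are pairwise adjacent, and any tree decomposition puts a clique entirely inside one bag — forcing width ≥ 4. Combining the bounds, tw(G) = 4.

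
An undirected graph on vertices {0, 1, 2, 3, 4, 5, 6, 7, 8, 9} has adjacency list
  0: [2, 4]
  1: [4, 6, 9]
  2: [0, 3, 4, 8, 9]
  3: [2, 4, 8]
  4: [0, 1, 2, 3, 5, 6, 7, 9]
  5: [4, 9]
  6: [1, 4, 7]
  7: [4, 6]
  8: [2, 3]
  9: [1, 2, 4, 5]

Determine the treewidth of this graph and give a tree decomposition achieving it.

Every bag has size at most 3, so the width is 3 − 1 = 2 and tw(G) ≤ 2. On the other hand G contains the 3-clique {2, 3, 8}. A clique must lie in a single bag of any decomposition, so no decomposition can have width below 2. The upper and lower bounds meet at 2, so that is the treewidth.

Treewidth 2.
One such decomposition:
Bags: B1 = {2, 4, 9}  B2 = {4, 5, 9}  B3 = {1, 4, 9}  B4 = {0, 2, 4}  B5 = {2, 3, 4}  B6 = {1, 4, 6}  B7 = {4, 6, 7}  B8 = {2, 3, 8}
Tree: B1–B2, B2–B3, B1–B4, B4–B5, B3–B6, B6–B7, B5–B8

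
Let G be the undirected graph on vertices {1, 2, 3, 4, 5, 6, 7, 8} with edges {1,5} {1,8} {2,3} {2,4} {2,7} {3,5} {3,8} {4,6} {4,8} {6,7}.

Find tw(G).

2

A width-2 tree decomposition is:
Bags: B1 = {2, 6, 7}  B2 = {2, 4, 6}  B3 = {2, 3, 4}  B4 = {3, 4, 8}  B5 = {3, 5, 8}  B6 = {1, 5, 8}
Tree: B1–B2, B2–B3, B3–B4, B4–B5, B5–B6
Every bag has size at most 3, so the width is 3 − 1 = 2 and tw(G) ≤ 2. Since 7–6–4–2–7 is a cycle in G, G is not acyclic. Forests are exactly the graphs of treewidth ≤ 1, so tw(G) ≥ 2. Combining the bounds, tw(G) = 2.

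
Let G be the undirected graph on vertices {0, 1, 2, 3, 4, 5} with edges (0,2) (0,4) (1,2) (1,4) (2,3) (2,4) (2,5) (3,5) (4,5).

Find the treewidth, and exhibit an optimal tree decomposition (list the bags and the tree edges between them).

Treewidth 2.
Bags: B1 = {2, 4, 5}  B2 = {0, 2, 4}  B3 = {1, 2, 4}  B4 = {2, 3, 5}
Tree: B1–B2, B1–B3, B1–B4

Every bag has size at most 3, so the width is 3 − 1 = 2 and tw(G) ≤ 2. Conversely, {2, 3, 5} is a clique of size 3, and the vertices of any clique must share a bag in every tree decomposition; so some bag has ≥ 3 vertices and tw(G) ≥ 2. Therefore the treewidth is 2.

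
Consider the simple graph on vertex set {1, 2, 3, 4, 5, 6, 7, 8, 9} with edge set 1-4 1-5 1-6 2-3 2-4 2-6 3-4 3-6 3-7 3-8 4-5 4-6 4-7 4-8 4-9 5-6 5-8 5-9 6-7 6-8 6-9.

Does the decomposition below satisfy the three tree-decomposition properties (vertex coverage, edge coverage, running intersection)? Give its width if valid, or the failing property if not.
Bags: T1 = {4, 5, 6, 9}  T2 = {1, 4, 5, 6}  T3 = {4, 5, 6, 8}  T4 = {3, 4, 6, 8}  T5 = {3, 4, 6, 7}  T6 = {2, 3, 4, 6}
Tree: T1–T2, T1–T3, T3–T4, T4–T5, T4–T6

Yes; width 3.

Every vertex of G appears in some bag (union = {1, 2, 3, 4, 5, 6, 7, 8, 9}); every edge is covered by a bag; and for each vertex v the set of bags containing v is connected in the bag tree. The decomposition is therefore valid. The largest bag has 4 vertices, so the width is 3.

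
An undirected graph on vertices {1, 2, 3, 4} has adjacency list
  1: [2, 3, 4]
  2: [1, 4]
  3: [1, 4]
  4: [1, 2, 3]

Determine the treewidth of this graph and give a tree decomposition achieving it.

Treewidth 2.
Bags: B1 = {1, 2, 4}  B2 = {1, 3, 4}
Tree: B1–B2

Each bag holds 3 vertices, so the decomposition has width 2, which upper-bounds the treewidth. Conversely, {1, 2, 4} is a clique of size 3, and the vertices of any clique must share a bag in every tree decomposition; so some bag has ≥ 3 vertices and tw(G) ≥ 2. Hence tw(G) = 2 exactly.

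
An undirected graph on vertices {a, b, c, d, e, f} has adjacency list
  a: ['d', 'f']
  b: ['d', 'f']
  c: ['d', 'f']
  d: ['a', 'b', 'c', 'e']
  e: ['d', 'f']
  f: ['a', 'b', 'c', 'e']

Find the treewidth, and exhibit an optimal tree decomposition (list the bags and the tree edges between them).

Treewidth 2.
Bags: B1 = {c, d, f}  B2 = {a, d, f}  B3 = {d, e, f}  B4 = {b, d, f}
Tree: B1–B2, B2–B3, B3–B4

The largest bag has 3 vertices, giving width 2; this decomposition certifies tw(G) ≤ 2. Since c–f–a–d–c is a cycle in G, G is not acyclic. Forests are exactly the graphs of treewidth ≤ 1, so tw(G) ≥ 2. Therefore the treewidth is 2.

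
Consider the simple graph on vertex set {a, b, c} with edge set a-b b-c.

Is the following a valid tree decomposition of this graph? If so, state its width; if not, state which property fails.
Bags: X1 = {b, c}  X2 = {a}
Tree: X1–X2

A tree decomposition must satisfy three properties: every vertex lies in some bag; for every edge, both endpoints lie together in some bag; and for every vertex, the bags containing it form a connected subtree. Here edge (b,a) lies in no bag, so the decomposition is invalid.

No — edge (b,a) lies in no bag.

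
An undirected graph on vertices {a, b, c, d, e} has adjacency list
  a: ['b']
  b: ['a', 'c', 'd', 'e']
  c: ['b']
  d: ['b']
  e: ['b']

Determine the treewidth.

A width-1 tree decomposition is:
Bags: B1 = {b, d}  B2 = {b, c}  B3 = {b, e}  B4 = {a, b}
Tree: B1–B2, B2–B3, B3–B4
The largest bag has 2 vertices, giving width 1; this decomposition certifies tw(G) ≤ 1. Any graph with an edge has treewidth ≥ 1, and G has the edge d–b. Therefore the treewidth is 1.

1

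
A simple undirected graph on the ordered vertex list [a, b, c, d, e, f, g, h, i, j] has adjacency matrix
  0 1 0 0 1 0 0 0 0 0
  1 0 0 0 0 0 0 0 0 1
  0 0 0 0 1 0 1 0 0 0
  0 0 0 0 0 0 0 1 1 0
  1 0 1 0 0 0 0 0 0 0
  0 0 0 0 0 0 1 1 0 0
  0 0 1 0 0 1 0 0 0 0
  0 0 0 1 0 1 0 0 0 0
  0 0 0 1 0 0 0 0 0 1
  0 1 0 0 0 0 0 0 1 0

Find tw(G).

2

A width-2 tree decomposition is:
Bags: B1 = {d, i, j}  B2 = {b, d, j}  B3 = {a, b, d}  B4 = {a, d, e}  B5 = {c, d, e}  B6 = {c, d, g}  B7 = {d, f, g}  B8 = {d, f, h}
Tree: B1–B2, B2–B3, B3–B4, B4–B5, B5–B6, B6–B7, B7–B8
The largest bag has 3 vertices, giving width 2; this decomposition certifies tw(G) ≤ 2. The edges d–i–j–b–a–e–c–g–f–h–d form a cycle, so G is not a tree and its treewidth is at least 2. Combining the bounds, tw(G) = 2.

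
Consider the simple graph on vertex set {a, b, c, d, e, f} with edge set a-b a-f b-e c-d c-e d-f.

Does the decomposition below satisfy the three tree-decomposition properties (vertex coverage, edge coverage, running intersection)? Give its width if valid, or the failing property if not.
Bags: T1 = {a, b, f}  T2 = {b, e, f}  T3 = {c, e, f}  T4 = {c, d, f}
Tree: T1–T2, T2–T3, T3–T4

Yes; width 2.

Checking the three conditions: (i) the bags cover all of {a, b, c, d, e, f}; (ii) for each edge, some bag contains both endpoints; (iii) the bags containing any fixed vertex form a subtree. All hold, so the decomposition is valid with width 3 − 1 = 2.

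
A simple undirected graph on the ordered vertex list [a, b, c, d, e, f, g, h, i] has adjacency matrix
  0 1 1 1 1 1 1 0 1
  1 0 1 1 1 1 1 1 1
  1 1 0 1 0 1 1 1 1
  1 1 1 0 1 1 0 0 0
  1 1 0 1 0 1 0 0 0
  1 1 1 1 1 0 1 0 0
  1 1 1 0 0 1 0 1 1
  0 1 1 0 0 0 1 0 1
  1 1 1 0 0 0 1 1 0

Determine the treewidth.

4

A width-4 tree decomposition is:
Bags: B1 = {a, b, c, d, f}  B2 = {a, b, c, f, g}  B3 = {a, b, d, e, f}  B4 = {a, b, c, g, i}  B5 = {b, c, g, h, i}
Tree: B1–B2, B1–B3, B2–B4, B4–B5
The largest bag has 5 vertices, giving width 4; this decomposition certifies tw(G) ≤ 4. For the lower bound, the 5 vertices {a, b, d, e, f} are pairwise adjacent, and any tree decomposition puts a clique entirely inside one bag — forcing width ≥ 4. The upper and lower bounds meet at 4, so that is the treewidth.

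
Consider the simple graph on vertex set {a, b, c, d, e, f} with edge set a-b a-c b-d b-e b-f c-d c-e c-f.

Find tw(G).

2

A width-2 tree decomposition is:
Bags: B1 = {b, c, f}  B2 = {a, b, c}  B3 = {b, c, e}  B4 = {b, c, d}
Tree: B1–B2, B2–B3, B3–B4
Each bag holds 3 vertices, so the decomposition has width 2, which upper-bounds the treewidth. For the lower bound, G contains the cycle f–b–a–c–f, so G is not a forest; only forests have treewidth ≤ 1, hence tw(G) ≥ 2. The upper and lower bounds meet at 2, so that is the treewidth.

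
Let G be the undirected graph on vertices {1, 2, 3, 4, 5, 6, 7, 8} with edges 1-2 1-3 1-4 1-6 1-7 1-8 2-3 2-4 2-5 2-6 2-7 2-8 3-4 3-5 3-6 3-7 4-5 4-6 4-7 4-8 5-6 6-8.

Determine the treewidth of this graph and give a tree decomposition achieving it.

Treewidth 4.
One such decomposition:
Bags: B1 = {1, 2, 3, 4, 6}  B2 = {2, 3, 4, 5, 6}  B3 = {1, 2, 4, 6, 8}  B4 = {1, 2, 3, 4, 7}
Tree: B1–B2, B1–B3, B1–B4

Every bag has size at most 5, so the width is 5 − 1 = 4 and tw(G) ≤ 4. Conversely, {1, 2, 4, 6, 8} is a clique of size 5, and the vertices of any clique must share a bag in every tree decomposition; so some bag has ≥ 5 vertices and tw(G) ≥ 4. Combining the bounds, tw(G) = 4.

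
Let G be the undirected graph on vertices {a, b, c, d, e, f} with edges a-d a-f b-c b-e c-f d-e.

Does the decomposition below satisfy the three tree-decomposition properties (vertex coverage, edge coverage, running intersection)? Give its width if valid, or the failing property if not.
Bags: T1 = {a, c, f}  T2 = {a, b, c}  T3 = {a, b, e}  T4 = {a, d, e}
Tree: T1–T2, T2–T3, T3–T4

Yes; width 2.

Vertex coverage: the bags together contain {a, b, c, d, e, f}, the full vertex set. Edge coverage: each edge of G has both endpoints in at least one bag. Running intersection: for every vertex, the bags containing it form a connected subtree. All three properties hold, so this is a valid tree decomposition of width max|bag| − 1 = 2, and hence tw(G) ≤ 2.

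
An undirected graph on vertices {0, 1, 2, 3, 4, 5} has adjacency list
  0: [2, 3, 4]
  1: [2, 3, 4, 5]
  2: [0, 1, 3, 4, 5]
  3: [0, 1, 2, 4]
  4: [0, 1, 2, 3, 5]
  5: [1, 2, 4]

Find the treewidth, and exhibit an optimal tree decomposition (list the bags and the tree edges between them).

The largest bag has 4 vertices, giving width 3; this decomposition certifies tw(G) ≤ 3. On the other hand G contains the 4-clique {0, 2, 3, 4}. A clique must lie in a single bag of any decomposition, so no decomposition can have width below 3. Hence tw(G) = 3 exactly.

Treewidth 3.
One optimal decomposition is:
Bags: B1 = {1, 2, 3, 4}  B2 = {1, 2, 4, 5}  B3 = {0, 2, 3, 4}
Tree: B1–B2, B1–B3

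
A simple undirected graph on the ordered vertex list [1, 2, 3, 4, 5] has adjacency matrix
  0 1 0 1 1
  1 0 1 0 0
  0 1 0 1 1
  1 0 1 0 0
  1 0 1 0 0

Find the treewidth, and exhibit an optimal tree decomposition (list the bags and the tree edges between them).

The largest bag has 3 vertices, giving width 2; this decomposition certifies tw(G) ≤ 2. The edges 3–5–1–4–3 form a cycle, so G is not a tree and its treewidth is at least 2. Combining the bounds, tw(G) = 2.

Treewidth 2.
One optimal decomposition is:
Bags: B1 = {1, 3, 5}  B2 = {1, 3, 4}  B3 = {1, 2, 3}
Tree: B1–B2, B2–B3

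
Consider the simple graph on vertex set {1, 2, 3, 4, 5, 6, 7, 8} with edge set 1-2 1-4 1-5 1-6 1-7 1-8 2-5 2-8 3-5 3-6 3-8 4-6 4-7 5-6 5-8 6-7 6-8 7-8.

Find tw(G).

A width-3 tree decomposition is:
Bags: B1 = {1, 2, 5, 8}  B2 = {1, 5, 6, 8}  B3 = {1, 6, 7, 8}  B4 = {1, 4, 6, 7}  B5 = {3, 5, 6, 8}
Tree: B1–B2, B2–B3, B3–B4, B2–B5
Every bag has size at most 4, so the width is 4 − 1 = 3 and tw(G) ≤ 3. For the lower bound, the 4 vertices {1, 2, 5, 8} are pairwise adjacent, and any tree decomposition puts a clique entirely inside one bag — forcing width ≥ 3. Hence tw(G) = 3 exactly.

3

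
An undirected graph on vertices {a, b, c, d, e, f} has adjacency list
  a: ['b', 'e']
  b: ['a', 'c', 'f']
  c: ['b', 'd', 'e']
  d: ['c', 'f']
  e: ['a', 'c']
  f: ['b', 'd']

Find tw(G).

A width-2 tree decomposition is:
Bags: B1 = {a, b, e}  B2 = {b, c, e}  B3 = {b, c, f}  B4 = {c, d, f}
Tree: B1–B2, B2–B3, B3–B4
The largest bag has 3 vertices, giving width 2; this decomposition certifies tw(G) ≤ 2. For the lower bound, G contains the cycle a–e–c–b–a, so G is not a forest; only forests have treewidth ≤ 1, hence tw(G) ≥ 2. Hence tw(G) = 2 exactly.

2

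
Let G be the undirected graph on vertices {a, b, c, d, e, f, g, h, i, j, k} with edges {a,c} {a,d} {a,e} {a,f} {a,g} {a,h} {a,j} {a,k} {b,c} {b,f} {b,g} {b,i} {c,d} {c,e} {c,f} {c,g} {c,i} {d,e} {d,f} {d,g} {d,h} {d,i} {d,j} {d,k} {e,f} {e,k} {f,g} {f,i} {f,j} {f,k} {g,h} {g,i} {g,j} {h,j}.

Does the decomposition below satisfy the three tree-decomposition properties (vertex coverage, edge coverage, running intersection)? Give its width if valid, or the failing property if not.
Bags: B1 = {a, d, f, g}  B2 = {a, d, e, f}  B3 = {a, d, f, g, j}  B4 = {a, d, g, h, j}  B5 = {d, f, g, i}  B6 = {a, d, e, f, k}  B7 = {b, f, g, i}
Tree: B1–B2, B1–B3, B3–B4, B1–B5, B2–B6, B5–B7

No — vertex c appears in no bag.

A tree decomposition must satisfy three properties: every vertex lies in some bag; for every edge, both endpoints lie together in some bag; and for every vertex, the bags containing it form a connected subtree. Here vertex c appears in no bag, so the decomposition is invalid.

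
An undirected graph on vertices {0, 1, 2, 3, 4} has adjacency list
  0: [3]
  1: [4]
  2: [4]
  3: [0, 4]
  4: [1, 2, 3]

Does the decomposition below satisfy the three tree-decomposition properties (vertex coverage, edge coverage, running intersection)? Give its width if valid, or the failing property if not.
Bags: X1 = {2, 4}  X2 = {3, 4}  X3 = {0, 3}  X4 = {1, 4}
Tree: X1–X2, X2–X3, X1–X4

Vertex coverage: the bags together contain {0, 1, 2, 3, 4}, the full vertex set. Edge coverage: each edge of G has both endpoints in at least one bag. Running intersection: for every vertex, the bags containing it form a connected subtree. All three properties hold, so this is a valid tree decomposition of width max|bag| − 1 = 1, and hence tw(G) ≤ 1.

Yes; width 1.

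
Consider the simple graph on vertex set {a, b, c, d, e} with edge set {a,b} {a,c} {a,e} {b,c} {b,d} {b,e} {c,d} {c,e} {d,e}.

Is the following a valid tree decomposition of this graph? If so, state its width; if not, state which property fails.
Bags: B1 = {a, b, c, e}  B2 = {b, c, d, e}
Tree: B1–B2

Yes; width 3.

Every vertex of G appears in some bag (union = {a, b, c, d, e}); every edge is covered by a bag; and for each vertex v the set of bags containing v is connected in the bag tree. The decomposition is therefore valid. The largest bag has 4 vertices, so the width is 3.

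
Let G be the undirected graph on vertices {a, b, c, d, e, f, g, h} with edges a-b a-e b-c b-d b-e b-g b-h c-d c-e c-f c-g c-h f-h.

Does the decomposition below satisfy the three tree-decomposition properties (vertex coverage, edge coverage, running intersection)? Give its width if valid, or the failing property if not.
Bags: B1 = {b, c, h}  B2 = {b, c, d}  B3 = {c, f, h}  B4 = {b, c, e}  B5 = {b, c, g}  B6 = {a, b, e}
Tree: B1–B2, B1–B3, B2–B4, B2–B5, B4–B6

Checking the three conditions: (i) the bags cover all of {a, b, c, d, e, f, g, h}; (ii) for each edge, some bag contains both endpoints; (iii) the bags containing any fixed vertex form a subtree. All hold, so the decomposition is valid with width 3 − 1 = 2.

Yes; width 2.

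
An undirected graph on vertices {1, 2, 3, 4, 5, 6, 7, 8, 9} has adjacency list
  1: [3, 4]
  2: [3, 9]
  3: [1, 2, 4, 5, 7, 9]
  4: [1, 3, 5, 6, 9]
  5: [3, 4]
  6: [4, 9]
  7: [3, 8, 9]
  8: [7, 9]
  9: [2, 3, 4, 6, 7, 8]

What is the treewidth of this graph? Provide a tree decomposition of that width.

The largest bag has 3 vertices, giving width 2; this decomposition certifies tw(G) ≤ 2. On the other hand G contains the 3-clique {7, 8, 9}. A clique must lie in a single bag of any decomposition, so no decomposition can have width below 2. Combining the bounds, tw(G) = 2.

Treewidth 2.
Bags: B1 = {3, 4, 9}  B2 = {4, 6, 9}  B3 = {3, 7, 9}  B4 = {7, 8, 9}  B5 = {3, 4, 5}  B6 = {2, 3, 9}  B7 = {1, 3, 4}
Tree: B1–B2, B1–B3, B3–B4, B1–B5, B3–B6, B1–B7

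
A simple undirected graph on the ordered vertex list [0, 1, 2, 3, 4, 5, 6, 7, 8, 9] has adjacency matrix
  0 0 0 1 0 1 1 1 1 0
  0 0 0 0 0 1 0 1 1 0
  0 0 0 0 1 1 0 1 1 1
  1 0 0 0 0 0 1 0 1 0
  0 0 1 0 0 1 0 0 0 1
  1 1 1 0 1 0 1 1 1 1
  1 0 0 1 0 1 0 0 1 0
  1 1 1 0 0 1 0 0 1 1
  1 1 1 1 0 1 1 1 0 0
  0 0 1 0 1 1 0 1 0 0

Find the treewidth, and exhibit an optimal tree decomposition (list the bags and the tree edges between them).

Treewidth 3.
Bags: B1 = {2, 5, 7, 8}  B2 = {0, 5, 7, 8}  B3 = {2, 5, 7, 9}  B4 = {0, 5, 6, 8}  B5 = {0, 3, 6, 8}  B6 = {2, 4, 5, 9}  B7 = {1, 5, 7, 8}
Tree: B1–B2, B1–B3, B2–B4, B4–B5, B3–B6, B1–B7

Every bag has size at most 4, so the width is 4 − 1 = 3 and tw(G) ≤ 3. Conversely, {0, 3, 6, 8} is a clique of size 4, and the vertices of any clique must share a bag in every tree decomposition; so some bag has ≥ 4 vertices and tw(G) ≥ 3. Combining the bounds, tw(G) = 3.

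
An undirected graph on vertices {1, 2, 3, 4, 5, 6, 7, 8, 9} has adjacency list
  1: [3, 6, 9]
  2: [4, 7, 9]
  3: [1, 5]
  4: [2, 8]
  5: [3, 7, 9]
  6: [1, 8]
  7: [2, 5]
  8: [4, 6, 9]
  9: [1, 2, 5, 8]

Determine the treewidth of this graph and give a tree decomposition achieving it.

The largest bag has 4 vertices, giving width 3; this decomposition certifies tw(G) ≤ 3. For the lower bound: the 4 vertex sets {1,3,6}, {8}, {9}, {2,4,5,7} are disjoint, each induces a connected subgraph, and every pair is joined by at least one edge of G. Contracting each set to a single vertex therefore yields K_{4} as a minor, and since treewidth is minor-monotone, tw(G) ≥ tw(K_{4}) = 3. The upper and lower bounds meet at 3, so that is the treewidth.

Treewidth 3.
One such decomposition:
Bags: B1 = {1, 3, 6, 8}  B2 = {1, 3, 8, 9}  B3 = {3, 5, 8, 9}  B4 = {4, 5, 8, 9}  B5 = {2, 4, 5, 9}  B6 = {2, 4, 5, 7}
Tree: B1–B2, B2–B3, B3–B4, B4–B5, B5–B6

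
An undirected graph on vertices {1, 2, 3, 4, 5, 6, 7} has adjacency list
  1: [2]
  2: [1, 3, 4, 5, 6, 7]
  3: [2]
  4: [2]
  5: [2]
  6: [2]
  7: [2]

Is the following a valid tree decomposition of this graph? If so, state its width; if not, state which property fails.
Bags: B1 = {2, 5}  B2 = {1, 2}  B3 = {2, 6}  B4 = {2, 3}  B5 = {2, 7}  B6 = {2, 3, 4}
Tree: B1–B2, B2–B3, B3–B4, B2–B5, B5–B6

A tree decomposition must satisfy three properties: every vertex lies in some bag; for every edge, both endpoints lie together in some bag; and for every vertex, the bags containing it form a connected subtree. Here bags containing vertex 3 are not connected in the tree, so the decomposition is invalid.

No — bags containing vertex 3 are not connected in the tree.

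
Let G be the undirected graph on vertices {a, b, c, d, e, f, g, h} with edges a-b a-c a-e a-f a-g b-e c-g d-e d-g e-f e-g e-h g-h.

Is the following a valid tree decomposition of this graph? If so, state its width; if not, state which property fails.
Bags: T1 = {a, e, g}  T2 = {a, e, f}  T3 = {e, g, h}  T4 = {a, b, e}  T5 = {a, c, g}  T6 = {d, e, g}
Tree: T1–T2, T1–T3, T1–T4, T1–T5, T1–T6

Yes; width 2.

Every vertex of G appears in some bag (union = {a, b, c, d, e, f, g, h}); every edge is covered by a bag; and for each vertex v the set of bags containing v is connected in the bag tree. The decomposition is therefore valid. The largest bag has 3 vertices, so the width is 2.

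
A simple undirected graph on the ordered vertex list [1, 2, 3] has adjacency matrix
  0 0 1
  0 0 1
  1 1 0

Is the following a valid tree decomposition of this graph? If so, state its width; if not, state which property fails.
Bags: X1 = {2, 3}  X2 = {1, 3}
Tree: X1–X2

Yes; width 1.

Every vertex of G appears in some bag (union = {1, 2, 3}); every edge is covered by a bag; and for each vertex v the set of bags containing v is connected in the bag tree. The decomposition is therefore valid. The largest bag has 2 vertices, so the width is 1.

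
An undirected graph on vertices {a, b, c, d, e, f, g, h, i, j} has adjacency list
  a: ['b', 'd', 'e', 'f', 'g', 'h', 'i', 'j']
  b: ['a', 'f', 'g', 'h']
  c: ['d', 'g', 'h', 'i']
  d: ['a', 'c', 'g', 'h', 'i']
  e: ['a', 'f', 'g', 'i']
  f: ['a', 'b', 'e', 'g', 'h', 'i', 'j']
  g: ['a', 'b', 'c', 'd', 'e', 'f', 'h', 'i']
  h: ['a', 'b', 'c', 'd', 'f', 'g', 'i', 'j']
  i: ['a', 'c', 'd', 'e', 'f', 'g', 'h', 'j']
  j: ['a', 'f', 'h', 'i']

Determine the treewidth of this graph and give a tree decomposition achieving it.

Every bag has size at most 5, so the width is 5 − 1 = 4 and tw(G) ≤ 4. On the other hand G contains the 5-clique {a, e, f, g, i}. A clique must lie in a single bag of any decomposition, so no decomposition can have width below 4. Hence tw(G) = 4 exactly.

Treewidth 4.
Bags: B1 = {a, d, g, h, i}  B2 = {a, f, g, h, i}  B3 = {a, b, f, g, h}  B4 = {a, f, h, i, j}  B5 = {c, d, g, h, i}  B6 = {a, e, f, g, i}
Tree: B1–B2, B2–B3, B2–B4, B1–B5, B2–B6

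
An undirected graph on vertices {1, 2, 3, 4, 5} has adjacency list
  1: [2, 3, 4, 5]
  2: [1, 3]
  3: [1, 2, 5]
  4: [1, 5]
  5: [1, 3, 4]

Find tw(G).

A width-2 tree decomposition is:
Bags: B1 = {1, 3, 5}  B2 = {1, 4, 5}  B3 = {1, 2, 3}
Tree: B1–B2, B1–B3
Every bag has size at most 3, so the width is 3 − 1 = 2 and tw(G) ≤ 2. On the other hand G contains the 3-clique {1, 2, 3}. A clique must lie in a single bag of any decomposition, so no decomposition can have width below 2. Combining the bounds, tw(G) = 2.

2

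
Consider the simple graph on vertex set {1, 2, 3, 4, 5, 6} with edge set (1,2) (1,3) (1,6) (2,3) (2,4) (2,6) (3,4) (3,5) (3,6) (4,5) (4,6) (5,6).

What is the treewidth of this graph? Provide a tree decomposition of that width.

Treewidth 3.
Bags: B1 = {2, 3, 4, 6}  B2 = {1, 2, 3, 6}  B3 = {3, 4, 5, 6}
Tree: B1–B2, B1–B3

Every bag has size at most 4, so the width is 4 − 1 = 3 and tw(G) ≤ 3. Conversely, {1, 2, 3, 6} is a clique of size 4, and the vertices of any clique must share a bag in every tree decomposition; so some bag has ≥ 4 vertices and tw(G) ≥ 3. The upper and lower bounds meet at 3, so that is the treewidth.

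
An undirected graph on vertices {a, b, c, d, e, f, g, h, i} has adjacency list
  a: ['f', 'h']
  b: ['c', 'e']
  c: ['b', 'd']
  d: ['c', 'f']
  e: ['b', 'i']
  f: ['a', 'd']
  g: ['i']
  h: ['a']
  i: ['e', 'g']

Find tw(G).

A width-1 tree decomposition is:
Bags: B1 = {g, i}  B2 = {e, i}  B3 = {b, e}  B4 = {b, c}  B5 = {c, d}  B6 = {d, f}  B7 = {a, f}  B8 = {a, h}
Tree: B1–B2, B2–B3, B3–B4, B4–B5, B5–B6, B6–B7, B7–B8
The largest bag has 2 vertices, giving width 1; this decomposition certifies tw(G) ≤ 1. Any graph with an edge has treewidth ≥ 1, and G has the edge g–i. The upper and lower bounds meet at 1, so that is the treewidth.

1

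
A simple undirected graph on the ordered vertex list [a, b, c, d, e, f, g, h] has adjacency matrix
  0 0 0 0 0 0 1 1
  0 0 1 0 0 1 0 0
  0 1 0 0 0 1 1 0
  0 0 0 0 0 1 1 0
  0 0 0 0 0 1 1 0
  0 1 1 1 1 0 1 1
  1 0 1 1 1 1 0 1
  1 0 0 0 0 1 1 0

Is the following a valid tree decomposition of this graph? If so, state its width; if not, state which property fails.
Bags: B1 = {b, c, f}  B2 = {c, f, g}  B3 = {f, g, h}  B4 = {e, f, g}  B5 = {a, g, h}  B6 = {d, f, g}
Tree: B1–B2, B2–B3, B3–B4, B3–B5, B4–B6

Every vertex of G appears in some bag (union = {a, b, c, d, e, f, g, h}); every edge is covered by a bag; and for each vertex v the set of bags containing v is connected in the bag tree. The decomposition is therefore valid. The largest bag has 3 vertices, so the width is 2.

Yes; width 2.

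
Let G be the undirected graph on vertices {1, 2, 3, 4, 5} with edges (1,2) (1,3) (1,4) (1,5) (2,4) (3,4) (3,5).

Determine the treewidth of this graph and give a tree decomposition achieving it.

The largest bag has 3 vertices, giving width 2; this decomposition certifies tw(G) ≤ 2. Conversely, {1, 2, 4} is a clique of size 3, and the vertices of any clique must share a bag in every tree decomposition; so some bag has ≥ 3 vertices and tw(G) ≥ 2. The upper and lower bounds meet at 2, so that is the treewidth.

Treewidth 2.
Bags: B1 = {1, 2, 4}  B2 = {1, 3, 4}  B3 = {1, 3, 5}
Tree: B1–B2, B2–B3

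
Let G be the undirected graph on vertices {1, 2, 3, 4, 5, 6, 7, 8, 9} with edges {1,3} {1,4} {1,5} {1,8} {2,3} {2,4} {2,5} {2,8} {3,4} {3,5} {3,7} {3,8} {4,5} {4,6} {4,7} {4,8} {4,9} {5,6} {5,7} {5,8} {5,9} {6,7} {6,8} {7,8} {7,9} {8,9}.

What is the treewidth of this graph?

A width-4 tree decomposition is:
Bags: B1 = {3, 4, 5, 7, 8}  B2 = {4, 5, 6, 7, 8}  B3 = {1, 3, 4, 5, 8}  B4 = {2, 3, 4, 5, 8}  B5 = {4, 5, 7, 8, 9}
Tree: B1–B2, B1–B3, B3–B4, B1–B5
The largest bag has 5 vertices, giving width 4; this decomposition certifies tw(G) ≤ 4. Conversely, {4, 5, 7, 8, 9} is a clique of size 5, and the vertices of any clique must share a bag in every tree decomposition; so some bag has ≥ 5 vertices and tw(G) ≥ 4. Combining the bounds, tw(G) = 4.

4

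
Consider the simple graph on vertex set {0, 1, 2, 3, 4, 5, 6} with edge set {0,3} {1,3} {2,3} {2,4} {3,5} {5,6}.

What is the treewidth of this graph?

A width-1 tree decomposition is:
Bags: B1 = {2, 3}  B2 = {3, 5}  B3 = {5, 6}  B4 = {1, 3}  B5 = {0, 3}  B6 = {2, 4}
Tree: B1–B2, B2–B3, B1–B4, B1–B5, B1–B6
Every bag has size at most 2, so the width is 2 − 1 = 1 and tw(G) ≤ 1. Any graph with an edge has treewidth ≥ 1, and G has the edge 3–2. The upper and lower bounds meet at 1, so that is the treewidth.

1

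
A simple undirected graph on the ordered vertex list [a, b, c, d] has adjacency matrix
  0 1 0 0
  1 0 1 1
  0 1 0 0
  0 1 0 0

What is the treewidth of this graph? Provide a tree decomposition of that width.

Every bag has size at most 2, so the width is 2 − 1 = 1 and tw(G) ≤ 1. Any graph with an edge has treewidth ≥ 1, and G has the edge b–d. Therefore the treewidth is 1.

Treewidth 1.
One optimal decomposition is:
Bags: B1 = {b, d}  B2 = {b, c}  B3 = {a, b}
Tree: B1–B2, B2–B3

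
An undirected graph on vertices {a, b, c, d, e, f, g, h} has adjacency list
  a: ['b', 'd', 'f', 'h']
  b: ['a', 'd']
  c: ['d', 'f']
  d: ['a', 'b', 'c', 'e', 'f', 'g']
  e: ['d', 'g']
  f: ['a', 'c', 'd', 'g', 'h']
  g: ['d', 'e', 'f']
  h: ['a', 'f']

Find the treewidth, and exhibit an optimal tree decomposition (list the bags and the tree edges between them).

Every bag has size at most 3, so the width is 3 − 1 = 2 and tw(G) ≤ 2. For the lower bound, the 3 vertices {d, e, g} are pairwise adjacent, and any tree decomposition puts a clique entirely inside one bag — forcing width ≥ 2. Therefore the treewidth is 2.

Treewidth 2.
One optimal decomposition is:
Bags: B1 = {a, d, f}  B2 = {c, d, f}  B3 = {d, f, g}  B4 = {d, e, g}  B5 = {a, f, h}  B6 = {a, b, d}
Tree: B1–B2, B1–B3, B3–B4, B1–B5, B1–B6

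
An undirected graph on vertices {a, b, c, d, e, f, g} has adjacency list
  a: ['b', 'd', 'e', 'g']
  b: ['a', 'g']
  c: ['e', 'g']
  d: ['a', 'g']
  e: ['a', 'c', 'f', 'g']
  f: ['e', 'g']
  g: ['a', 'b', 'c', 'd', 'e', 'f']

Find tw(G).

2

A width-2 tree decomposition is:
Bags: B1 = {a, e, g}  B2 = {e, f, g}  B3 = {c, e, g}  B4 = {a, b, g}  B5 = {a, d, g}
Tree: B1–B2, B2–B3, B1–B4, B4–B5
The largest bag has 3 vertices, giving width 2; this decomposition certifies tw(G) ≤ 2. On the other hand G contains the 3-clique {a, d, g}. A clique must lie in a single bag of any decomposition, so no decomposition can have width below 2. Therefore the treewidth is 2.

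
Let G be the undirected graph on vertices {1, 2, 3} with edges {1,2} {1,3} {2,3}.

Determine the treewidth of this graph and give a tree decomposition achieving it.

Treewidth 2.
One optimal decomposition is:
Bags: B1 = {1, 2, 3}
Tree: (single bag)

A single bag containing all 3 vertices is trivially a valid decomposition of width 2. Conversely, {1, 2, 3} is a clique of size 3, and the vertices of any clique must share a bag in every tree decomposition; so some bag has ≥ 3 vertices and tw(G) ≥ 2. Combining the bounds, tw(G) = 2.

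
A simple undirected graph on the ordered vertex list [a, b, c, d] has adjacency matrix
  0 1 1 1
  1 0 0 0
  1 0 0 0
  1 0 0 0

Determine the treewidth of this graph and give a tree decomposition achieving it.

Treewidth 1.
One such decomposition:
Bags: B1 = {a, d}  B2 = {a, c}  B3 = {a, b}
Tree: B1–B2, B1–B3

Every bag has size at most 2, so the width is 2 − 1 = 1 and tw(G) ≤ 1. Since G has at least one edge (e.g. d–a), it is not an edgeless graph, so tw(G) ≥ 1. Hence tw(G) = 1 exactly.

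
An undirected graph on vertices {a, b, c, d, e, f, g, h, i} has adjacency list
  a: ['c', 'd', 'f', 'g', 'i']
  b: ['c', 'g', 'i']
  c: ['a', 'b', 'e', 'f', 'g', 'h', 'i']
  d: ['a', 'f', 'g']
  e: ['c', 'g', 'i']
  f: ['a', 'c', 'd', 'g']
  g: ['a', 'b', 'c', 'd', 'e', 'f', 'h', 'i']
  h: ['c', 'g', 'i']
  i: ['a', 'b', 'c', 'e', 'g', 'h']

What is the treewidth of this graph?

3

A width-3 tree decomposition is:
Bags: B1 = {c, g, h, i}  B2 = {c, e, g, i}  B3 = {a, c, g, i}  B4 = {a, c, f, g}  B5 = {a, d, f, g}  B6 = {b, c, g, i}
Tree: B1–B2, B2–B3, B3–B4, B4–B5, B1–B6
The largest bag has 4 vertices, giving width 3; this decomposition certifies tw(G) ≤ 3. For the lower bound, the 4 vertices {a, d, f, g} are pairwise adjacent, and any tree decomposition puts a clique entirely inside one bag — forcing width ≥ 3. The upper and lower bounds meet at 3, so that is the treewidth.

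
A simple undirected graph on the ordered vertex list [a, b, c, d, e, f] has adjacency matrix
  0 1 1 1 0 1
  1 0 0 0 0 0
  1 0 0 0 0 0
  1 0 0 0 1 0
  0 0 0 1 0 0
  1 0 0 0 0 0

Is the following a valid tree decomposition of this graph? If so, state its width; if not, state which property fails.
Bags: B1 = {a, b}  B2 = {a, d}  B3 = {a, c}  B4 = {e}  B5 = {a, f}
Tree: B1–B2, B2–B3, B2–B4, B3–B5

A tree decomposition must satisfy three properties: every vertex lies in some bag; for every edge, both endpoints lie together in some bag; and for every vertex, the bags containing it form a connected subtree. Here edge (d,e) lies in no bag, so the decomposition is invalid.

No — edge (d,e) lies in no bag.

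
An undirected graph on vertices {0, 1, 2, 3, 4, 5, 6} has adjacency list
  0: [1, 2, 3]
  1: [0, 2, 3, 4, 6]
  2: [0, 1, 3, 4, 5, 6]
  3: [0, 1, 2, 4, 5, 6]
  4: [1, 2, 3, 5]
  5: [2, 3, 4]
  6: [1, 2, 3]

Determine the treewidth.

3

A width-3 tree decomposition is:
Bags: B1 = {1, 2, 3, 4}  B2 = {0, 1, 2, 3}  B3 = {1, 2, 3, 6}  B4 = {2, 3, 4, 5}
Tree: B1–B2, B1–B3, B1–B4
Every bag has size at most 4, so the width is 4 − 1 = 3 and tw(G) ≤ 3. On the other hand G contains the 4-clique {0, 1, 2, 3}. A clique must lie in a single bag of any decomposition, so no decomposition can have width below 3. Combining the bounds, tw(G) = 3.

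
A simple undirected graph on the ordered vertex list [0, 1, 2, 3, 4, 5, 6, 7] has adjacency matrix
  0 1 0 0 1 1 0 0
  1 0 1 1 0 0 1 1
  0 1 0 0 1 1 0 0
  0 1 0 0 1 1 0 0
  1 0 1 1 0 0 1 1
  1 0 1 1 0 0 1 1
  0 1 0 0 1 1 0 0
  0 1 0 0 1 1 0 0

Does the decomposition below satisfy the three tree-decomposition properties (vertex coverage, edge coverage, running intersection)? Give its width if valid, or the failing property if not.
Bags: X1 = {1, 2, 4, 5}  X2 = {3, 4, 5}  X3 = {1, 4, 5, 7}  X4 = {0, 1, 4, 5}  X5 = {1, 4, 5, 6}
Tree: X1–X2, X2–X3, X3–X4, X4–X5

A tree decomposition must satisfy three properties: every vertex lies in some bag; for every edge, both endpoints lie together in some bag; and for every vertex, the bags containing it form a connected subtree. Here edge (1,3) lies in no bag, so the decomposition is invalid.

No — edge (1,3) lies in no bag.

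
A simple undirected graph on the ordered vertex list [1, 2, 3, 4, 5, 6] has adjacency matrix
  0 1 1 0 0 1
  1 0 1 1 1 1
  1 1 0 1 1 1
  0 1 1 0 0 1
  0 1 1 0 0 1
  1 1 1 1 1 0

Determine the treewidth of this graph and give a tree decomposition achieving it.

Each bag holds 4 vertices, so the decomposition has width 3, which upper-bounds the treewidth. Conversely, {1, 2, 3, 6} is a clique of size 4, and the vertices of any clique must share a bag in every tree decomposition; so some bag has ≥ 4 vertices and tw(G) ≥ 3. The upper and lower bounds meet at 3, so that is the treewidth.

Treewidth 3.
One such decomposition:
Bags: B1 = {2, 3, 4, 6}  B2 = {2, 3, 5, 6}  B3 = {1, 2, 3, 6}
Tree: B1–B2, B1–B3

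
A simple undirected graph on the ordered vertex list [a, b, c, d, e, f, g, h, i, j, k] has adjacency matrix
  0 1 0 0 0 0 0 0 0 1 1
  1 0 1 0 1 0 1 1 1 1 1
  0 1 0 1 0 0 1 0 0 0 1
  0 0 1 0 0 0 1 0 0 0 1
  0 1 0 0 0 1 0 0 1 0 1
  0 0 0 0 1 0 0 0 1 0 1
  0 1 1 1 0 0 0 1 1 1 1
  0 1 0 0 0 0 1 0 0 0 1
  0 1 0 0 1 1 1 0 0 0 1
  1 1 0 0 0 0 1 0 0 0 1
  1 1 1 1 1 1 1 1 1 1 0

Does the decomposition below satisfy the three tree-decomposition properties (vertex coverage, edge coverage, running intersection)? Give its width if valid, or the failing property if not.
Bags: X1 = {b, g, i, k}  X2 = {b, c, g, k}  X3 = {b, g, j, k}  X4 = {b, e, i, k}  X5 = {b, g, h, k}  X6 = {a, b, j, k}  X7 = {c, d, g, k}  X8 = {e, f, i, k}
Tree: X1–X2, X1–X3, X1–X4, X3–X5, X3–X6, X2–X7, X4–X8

Yes; width 3.

Vertex coverage: the bags together contain {a, b, c, d, e, f, g, h, i, j, k}, the full vertex set. Edge coverage: each edge of G has both endpoints in at least one bag. Running intersection: for every vertex, the bags containing it form a connected subtree. All three properties hold, so this is a valid tree decomposition of width max|bag| − 1 = 3, and hence tw(G) ≤ 3.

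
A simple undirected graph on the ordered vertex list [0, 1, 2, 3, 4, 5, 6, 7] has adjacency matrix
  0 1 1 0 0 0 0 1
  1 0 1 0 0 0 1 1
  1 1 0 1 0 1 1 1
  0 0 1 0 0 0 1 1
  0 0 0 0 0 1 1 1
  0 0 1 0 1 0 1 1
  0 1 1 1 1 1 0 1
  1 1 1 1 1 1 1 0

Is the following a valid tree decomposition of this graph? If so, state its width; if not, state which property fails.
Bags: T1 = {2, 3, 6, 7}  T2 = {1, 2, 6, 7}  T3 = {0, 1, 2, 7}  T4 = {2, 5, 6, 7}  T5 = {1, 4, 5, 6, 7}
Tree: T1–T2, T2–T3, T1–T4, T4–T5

A tree decomposition must satisfy three properties: every vertex lies in some bag; for every edge, both endpoints lie together in some bag; and for every vertex, the bags containing it form a connected subtree. Here bags containing vertex 1 are not connected in the tree, so the decomposition is invalid.

No — bags containing vertex 1 are not connected in the tree.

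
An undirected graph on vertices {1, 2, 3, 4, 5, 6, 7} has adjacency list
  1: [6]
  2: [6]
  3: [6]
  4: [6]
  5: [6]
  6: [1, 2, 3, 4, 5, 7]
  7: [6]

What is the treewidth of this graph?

1

A width-1 tree decomposition is:
Bags: B1 = {6, 7}  B2 = {5, 6}  B3 = {3, 6}  B4 = {4, 6}  B5 = {1, 6}  B6 = {2, 6}
Tree: B1–B2, B2–B3, B1–B4, B4–B5, B4–B6
Every bag has size at most 2, so the width is 2 − 1 = 1 and tw(G) ≤ 1. G has an edge, so its treewidth is at least 1. Combining the bounds, tw(G) = 1.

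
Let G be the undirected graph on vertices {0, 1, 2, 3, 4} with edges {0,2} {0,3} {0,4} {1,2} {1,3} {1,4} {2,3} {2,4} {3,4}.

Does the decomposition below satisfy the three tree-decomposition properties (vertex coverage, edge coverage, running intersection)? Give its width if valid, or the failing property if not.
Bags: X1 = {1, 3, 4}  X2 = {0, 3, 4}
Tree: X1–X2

No — vertex 2 appears in no bag.

A tree decomposition must satisfy three properties: every vertex lies in some bag; for every edge, both endpoints lie together in some bag; and for every vertex, the bags containing it form a connected subtree. Here vertex 2 appears in no bag, so the decomposition is invalid.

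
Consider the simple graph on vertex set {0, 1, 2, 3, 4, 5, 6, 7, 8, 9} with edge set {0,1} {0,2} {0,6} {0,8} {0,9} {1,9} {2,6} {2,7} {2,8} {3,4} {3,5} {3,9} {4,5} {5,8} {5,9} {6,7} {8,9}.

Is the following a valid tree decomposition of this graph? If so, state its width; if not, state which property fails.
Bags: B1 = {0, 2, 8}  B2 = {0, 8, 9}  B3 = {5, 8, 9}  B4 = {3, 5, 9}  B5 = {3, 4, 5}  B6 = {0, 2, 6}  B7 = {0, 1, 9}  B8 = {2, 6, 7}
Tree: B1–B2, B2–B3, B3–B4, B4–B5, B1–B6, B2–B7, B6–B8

Every vertex of G appears in some bag (union = {0, 1, 2, 3, 4, 5, 6, 7, 8, 9}); every edge is covered by a bag; and for each vertex v the set of bags containing v is connected in the bag tree. The decomposition is therefore valid. The largest bag has 3 vertices, so the width is 2.

Yes; width 2.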